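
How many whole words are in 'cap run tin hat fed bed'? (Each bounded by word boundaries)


Word boundaries (\b) mark the start/end of each word.
Text: 'cap run tin hat fed bed'
Splitting by whitespace:
  Word 1: 'cap'
  Word 2: 'run'
  Word 3: 'tin'
  Word 4: 'hat'
  Word 5: 'fed'
  Word 6: 'bed'
Total whole words: 6

6


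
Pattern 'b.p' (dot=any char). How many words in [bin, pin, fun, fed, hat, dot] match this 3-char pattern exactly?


Pattern 'b.p' means: starts with 'b', any single char, ends with 'p'.
Checking each word (must be exactly 3 chars):
  'bin' (len=3): no
  'pin' (len=3): no
  'fun' (len=3): no
  'fed' (len=3): no
  'hat' (len=3): no
  'dot' (len=3): no
Matching words: []
Total: 0

0


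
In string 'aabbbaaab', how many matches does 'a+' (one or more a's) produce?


Pattern 'a+' matches one or more consecutive a's.
String: 'aabbbaaab'
Scanning for runs of a:
  Match 1: 'aa' (length 2)
  Match 2: 'aaa' (length 3)
Total matches: 2

2


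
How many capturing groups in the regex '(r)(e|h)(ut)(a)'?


To count capturing groups, count each '(' that starts a group.
Pattern: '(r)(e|h)(ut)(a)'
Walking through the pattern:
  Position 0: '(' -> group #1
  Position 3: '(' -> group #2
  Position 8: '(' -> group #3
  Position 12: '(' -> group #4
Total capturing groups: 4

4


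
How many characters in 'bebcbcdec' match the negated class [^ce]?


Negated class [^ce] matches any char NOT in {c, e}
Scanning 'bebcbcdec':
  pos 0: 'b' -> MATCH
  pos 1: 'e' -> no (excluded)
  pos 2: 'b' -> MATCH
  pos 3: 'c' -> no (excluded)
  pos 4: 'b' -> MATCH
  pos 5: 'c' -> no (excluded)
  pos 6: 'd' -> MATCH
  pos 7: 'e' -> no (excluded)
  pos 8: 'c' -> no (excluded)
Total matches: 4

4


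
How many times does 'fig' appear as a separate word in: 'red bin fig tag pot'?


Scanning each word for exact match 'fig':
  Word 1: 'red' -> no
  Word 2: 'bin' -> no
  Word 3: 'fig' -> MATCH
  Word 4: 'tag' -> no
  Word 5: 'pot' -> no
Total matches: 1

1


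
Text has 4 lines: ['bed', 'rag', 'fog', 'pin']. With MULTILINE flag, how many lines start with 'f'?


With MULTILINE flag, ^ matches the start of each line.
Lines: ['bed', 'rag', 'fog', 'pin']
Checking which lines start with 'f':
  Line 1: 'bed' -> no
  Line 2: 'rag' -> no
  Line 3: 'fog' -> MATCH
  Line 4: 'pin' -> no
Matching lines: ['fog']
Count: 1

1


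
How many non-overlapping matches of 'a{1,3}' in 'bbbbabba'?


Pattern 'a{1,3}' matches between 1 and 3 consecutive a's (greedy).
String: 'bbbbabba'
Finding runs of a's and applying greedy matching:
  Run at pos 4: 'a' (length 1)
  Run at pos 7: 'a' (length 1)
Matches: ['a', 'a']
Count: 2

2


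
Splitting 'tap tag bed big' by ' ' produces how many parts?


Splitting by ' ' breaks the string at each occurrence of the separator.
Text: 'tap tag bed big'
Parts after split:
  Part 1: 'tap'
  Part 2: 'tag'
  Part 3: 'bed'
  Part 4: 'big'
Total parts: 4

4


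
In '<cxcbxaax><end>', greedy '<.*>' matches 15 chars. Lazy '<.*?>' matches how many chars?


Greedy '<.*>' tries to match as MUCH as possible.
Lazy '<.*?>' tries to match as LITTLE as possible.

String: '<cxcbxaax><end>'
Greedy '<.*>' starts at first '<' and extends to the LAST '>': '<cxcbxaax><end>' (15 chars)
Lazy '<.*?>' starts at first '<' and stops at the FIRST '>': '<cxcbxaax>' (10 chars)

10


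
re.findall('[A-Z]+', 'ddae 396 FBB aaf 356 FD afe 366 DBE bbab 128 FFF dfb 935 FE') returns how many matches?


Pattern '[A-Z]+' finds one or more uppercase letters.
Text: 'ddae 396 FBB aaf 356 FD afe 366 DBE bbab 128 FFF dfb 935 FE'
Scanning for matches:
  Match 1: 'FBB'
  Match 2: 'FD'
  Match 3: 'DBE'
  Match 4: 'FFF'
  Match 5: 'FE'
Total matches: 5

5


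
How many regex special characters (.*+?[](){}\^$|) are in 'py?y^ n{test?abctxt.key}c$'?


Regex special characters are: . * + ? [ ] ( ) { } \ ^ $ |
Scanning 'py?y^ n{test?abctxt.key}c$':
  pos 2: '?' -> SPECIAL
  pos 4: '^' -> SPECIAL
  pos 7: '{' -> SPECIAL
  pos 12: '?' -> SPECIAL
  pos 19: '.' -> SPECIAL
  pos 23: '}' -> SPECIAL
  pos 25: '$' -> SPECIAL
Special chars found: ['?', '^', '{', '?', '.', '}', '$']
Total: 7

7


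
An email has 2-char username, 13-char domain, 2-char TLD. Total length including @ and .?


An email address has format: username@domain.tld
Username length: 2
'@' character: 1
Domain length: 13
'.' character: 1
TLD length: 2
Total = 2 + 1 + 13 + 1 + 2 = 19

19


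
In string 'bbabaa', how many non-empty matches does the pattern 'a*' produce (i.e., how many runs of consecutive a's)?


Pattern 'a*' matches zero or more a's. We want non-empty runs of consecutive a's.
String: 'bbabaa'
Walking through the string to find runs of a's:
  Run 1: positions 2-2 -> 'a'
  Run 2: positions 4-5 -> 'aa'
Non-empty runs found: ['a', 'aa']
Count: 2

2


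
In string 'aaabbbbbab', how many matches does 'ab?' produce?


Pattern 'ab?' matches 'a' optionally followed by 'b'.
String: 'aaabbbbbab'
Scanning left to right for 'a' then checking next char:
  Match 1: 'a' (a not followed by b)
  Match 2: 'a' (a not followed by b)
  Match 3: 'ab' (a followed by b)
  Match 4: 'ab' (a followed by b)
Total matches: 4

4


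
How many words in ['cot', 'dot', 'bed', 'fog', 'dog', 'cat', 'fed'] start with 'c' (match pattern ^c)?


Pattern ^c anchors to start of word. Check which words begin with 'c':
  'cot' -> MATCH (starts with 'c')
  'dot' -> no
  'bed' -> no
  'fog' -> no
  'dog' -> no
  'cat' -> MATCH (starts with 'c')
  'fed' -> no
Matching words: ['cot', 'cat']
Count: 2

2


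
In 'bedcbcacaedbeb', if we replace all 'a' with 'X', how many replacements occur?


re.sub('a', 'X', text) replaces every occurrence of 'a' with 'X'.
Text: 'bedcbcacaedbeb'
Scanning for 'a':
  pos 6: 'a' -> replacement #1
  pos 8: 'a' -> replacement #2
Total replacements: 2

2


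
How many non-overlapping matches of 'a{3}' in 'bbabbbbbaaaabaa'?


Pattern 'a{3}' matches exactly 3 consecutive a's (greedy, non-overlapping).
String: 'bbabbbbbaaaabaa'
Scanning for runs of a's:
  Run at pos 2: 'a' (length 1) -> 0 match(es)
  Run at pos 8: 'aaaa' (length 4) -> 1 match(es)
  Run at pos 13: 'aa' (length 2) -> 0 match(es)
Matches found: ['aaa']
Total: 1

1


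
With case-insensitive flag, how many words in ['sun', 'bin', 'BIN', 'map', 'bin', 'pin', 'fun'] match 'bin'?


Case-insensitive matching: compare each word's lowercase form to 'bin'.
  'sun' -> lower='sun' -> no
  'bin' -> lower='bin' -> MATCH
  'BIN' -> lower='bin' -> MATCH
  'map' -> lower='map' -> no
  'bin' -> lower='bin' -> MATCH
  'pin' -> lower='pin' -> no
  'fun' -> lower='fun' -> no
Matches: ['bin', 'BIN', 'bin']
Count: 3

3


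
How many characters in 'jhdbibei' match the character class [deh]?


Character class [deh] matches any of: {d, e, h}
Scanning string 'jhdbibei' character by character:
  pos 0: 'j' -> no
  pos 1: 'h' -> MATCH
  pos 2: 'd' -> MATCH
  pos 3: 'b' -> no
  pos 4: 'i' -> no
  pos 5: 'b' -> no
  pos 6: 'e' -> MATCH
  pos 7: 'i' -> no
Total matches: 3

3


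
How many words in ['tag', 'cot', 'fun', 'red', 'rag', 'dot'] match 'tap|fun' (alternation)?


Alternation 'tap|fun' matches either 'tap' or 'fun'.
Checking each word:
  'tag' -> no
  'cot' -> no
  'fun' -> MATCH
  'red' -> no
  'rag' -> no
  'dot' -> no
Matches: ['fun']
Count: 1

1


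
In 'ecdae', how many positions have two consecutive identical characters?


Looking for consecutive identical characters in 'ecdae':
  pos 0-1: 'e' vs 'c' -> different
  pos 1-2: 'c' vs 'd' -> different
  pos 2-3: 'd' vs 'a' -> different
  pos 3-4: 'a' vs 'e' -> different
Consecutive identical pairs: []
Count: 0

0


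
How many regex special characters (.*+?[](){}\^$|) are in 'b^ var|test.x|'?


Regex special characters are: . * + ? [ ] ( ) { } \ ^ $ |
Scanning 'b^ var|test.x|':
  pos 1: '^' -> SPECIAL
  pos 6: '|' -> SPECIAL
  pos 11: '.' -> SPECIAL
  pos 13: '|' -> SPECIAL
Special chars found: ['^', '|', '.', '|']
Total: 4

4


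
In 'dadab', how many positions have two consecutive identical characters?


Looking for consecutive identical characters in 'dadab':
  pos 0-1: 'd' vs 'a' -> different
  pos 1-2: 'a' vs 'd' -> different
  pos 2-3: 'd' vs 'a' -> different
  pos 3-4: 'a' vs 'b' -> different
Consecutive identical pairs: []
Count: 0

0


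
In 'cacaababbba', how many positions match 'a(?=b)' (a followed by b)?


Lookahead 'a(?=b)' matches 'a' only when followed by 'b'.
String: 'cacaababbba'
Checking each position where char is 'a':
  pos 1: 'a' -> no (next='c')
  pos 3: 'a' -> no (next='a')
  pos 4: 'a' -> MATCH (next='b')
  pos 6: 'a' -> MATCH (next='b')
Matching positions: [4, 6]
Count: 2

2


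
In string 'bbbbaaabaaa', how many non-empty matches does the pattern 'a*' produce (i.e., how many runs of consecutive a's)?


Pattern 'a*' matches zero or more a's. We want non-empty runs of consecutive a's.
String: 'bbbbaaabaaa'
Walking through the string to find runs of a's:
  Run 1: positions 4-6 -> 'aaa'
  Run 2: positions 8-10 -> 'aaa'
Non-empty runs found: ['aaa', 'aaa']
Count: 2

2


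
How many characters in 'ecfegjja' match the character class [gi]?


Character class [gi] matches any of: {g, i}
Scanning string 'ecfegjja' character by character:
  pos 0: 'e' -> no
  pos 1: 'c' -> no
  pos 2: 'f' -> no
  pos 3: 'e' -> no
  pos 4: 'g' -> MATCH
  pos 5: 'j' -> no
  pos 6: 'j' -> no
  pos 7: 'a' -> no
Total matches: 1

1


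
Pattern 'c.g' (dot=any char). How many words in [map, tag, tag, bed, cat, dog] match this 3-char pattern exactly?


Pattern 'c.g' means: starts with 'c', any single char, ends with 'g'.
Checking each word (must be exactly 3 chars):
  'map' (len=3): no
  'tag' (len=3): no
  'tag' (len=3): no
  'bed' (len=3): no
  'cat' (len=3): no
  'dog' (len=3): no
Matching words: []
Total: 0

0


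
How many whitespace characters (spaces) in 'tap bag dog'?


\s matches whitespace characters (spaces, tabs, etc.).
Text: 'tap bag dog'
This text has 3 words separated by spaces.
Number of spaces = number of words - 1 = 3 - 1 = 2

2


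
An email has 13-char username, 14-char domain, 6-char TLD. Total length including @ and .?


An email address has format: username@domain.tld
Username length: 13
'@' character: 1
Domain length: 14
'.' character: 1
TLD length: 6
Total = 13 + 1 + 14 + 1 + 6 = 35

35


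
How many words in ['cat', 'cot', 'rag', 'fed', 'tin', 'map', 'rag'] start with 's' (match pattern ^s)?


Pattern ^s anchors to start of word. Check which words begin with 's':
  'cat' -> no
  'cot' -> no
  'rag' -> no
  'fed' -> no
  'tin' -> no
  'map' -> no
  'rag' -> no
Matching words: []
Count: 0

0


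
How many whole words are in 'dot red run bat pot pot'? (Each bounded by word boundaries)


Word boundaries (\b) mark the start/end of each word.
Text: 'dot red run bat pot pot'
Splitting by whitespace:
  Word 1: 'dot'
  Word 2: 'red'
  Word 3: 'run'
  Word 4: 'bat'
  Word 5: 'pot'
  Word 6: 'pot'
Total whole words: 6

6


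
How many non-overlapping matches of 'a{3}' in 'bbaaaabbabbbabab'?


Pattern 'a{3}' matches exactly 3 consecutive a's (greedy, non-overlapping).
String: 'bbaaaabbabbbabab'
Scanning for runs of a's:
  Run at pos 2: 'aaaa' (length 4) -> 1 match(es)
  Run at pos 8: 'a' (length 1) -> 0 match(es)
  Run at pos 12: 'a' (length 1) -> 0 match(es)
  Run at pos 14: 'a' (length 1) -> 0 match(es)
Matches found: ['aaa']
Total: 1

1


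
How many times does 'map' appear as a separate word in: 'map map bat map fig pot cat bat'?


Scanning each word for exact match 'map':
  Word 1: 'map' -> MATCH
  Word 2: 'map' -> MATCH
  Word 3: 'bat' -> no
  Word 4: 'map' -> MATCH
  Word 5: 'fig' -> no
  Word 6: 'pot' -> no
  Word 7: 'cat' -> no
  Word 8: 'bat' -> no
Total matches: 3

3


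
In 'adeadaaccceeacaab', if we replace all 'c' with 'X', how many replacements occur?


re.sub('c', 'X', text) replaces every occurrence of 'c' with 'X'.
Text: 'adeadaaccceeacaab'
Scanning for 'c':
  pos 7: 'c' -> replacement #1
  pos 8: 'c' -> replacement #2
  pos 9: 'c' -> replacement #3
  pos 13: 'c' -> replacement #4
Total replacements: 4

4


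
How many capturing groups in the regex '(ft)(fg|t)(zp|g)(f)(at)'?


To count capturing groups, count each '(' that starts a group.
Pattern: '(ft)(fg|t)(zp|g)(f)(at)'
Walking through the pattern:
  Position 0: '(' -> group #1
  Position 4: '(' -> group #2
  Position 10: '(' -> group #3
  Position 16: '(' -> group #4
  Position 19: '(' -> group #5
Total capturing groups: 5

5


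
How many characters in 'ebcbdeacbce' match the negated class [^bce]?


Negated class [^bce] matches any char NOT in {b, c, e}
Scanning 'ebcbdeacbce':
  pos 0: 'e' -> no (excluded)
  pos 1: 'b' -> no (excluded)
  pos 2: 'c' -> no (excluded)
  pos 3: 'b' -> no (excluded)
  pos 4: 'd' -> MATCH
  pos 5: 'e' -> no (excluded)
  pos 6: 'a' -> MATCH
  pos 7: 'c' -> no (excluded)
  pos 8: 'b' -> no (excluded)
  pos 9: 'c' -> no (excluded)
  pos 10: 'e' -> no (excluded)
Total matches: 2

2


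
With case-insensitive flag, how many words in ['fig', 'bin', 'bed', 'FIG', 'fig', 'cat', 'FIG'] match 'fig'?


Case-insensitive matching: compare each word's lowercase form to 'fig'.
  'fig' -> lower='fig' -> MATCH
  'bin' -> lower='bin' -> no
  'bed' -> lower='bed' -> no
  'FIG' -> lower='fig' -> MATCH
  'fig' -> lower='fig' -> MATCH
  'cat' -> lower='cat' -> no
  'FIG' -> lower='fig' -> MATCH
Matches: ['fig', 'FIG', 'fig', 'FIG']
Count: 4

4


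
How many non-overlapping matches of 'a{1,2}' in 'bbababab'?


Pattern 'a{1,2}' matches between 1 and 2 consecutive a's (greedy).
String: 'bbababab'
Finding runs of a's and applying greedy matching:
  Run at pos 2: 'a' (length 1)
  Run at pos 4: 'a' (length 1)
  Run at pos 6: 'a' (length 1)
Matches: ['a', 'a', 'a']
Count: 3

3


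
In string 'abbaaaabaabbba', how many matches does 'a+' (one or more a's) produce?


Pattern 'a+' matches one or more consecutive a's.
String: 'abbaaaabaabbba'
Scanning for runs of a:
  Match 1: 'a' (length 1)
  Match 2: 'aaaa' (length 4)
  Match 3: 'aa' (length 2)
  Match 4: 'a' (length 1)
Total matches: 4

4


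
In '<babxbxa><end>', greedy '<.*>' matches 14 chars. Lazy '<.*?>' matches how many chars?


Greedy '<.*>' tries to match as MUCH as possible.
Lazy '<.*?>' tries to match as LITTLE as possible.

String: '<babxbxa><end>'
Greedy '<.*>' starts at first '<' and extends to the LAST '>': '<babxbxa><end>' (14 chars)
Lazy '<.*?>' starts at first '<' and stops at the FIRST '>': '<babxbxa>' (9 chars)

9


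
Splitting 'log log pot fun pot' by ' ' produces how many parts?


Splitting by ' ' breaks the string at each occurrence of the separator.
Text: 'log log pot fun pot'
Parts after split:
  Part 1: 'log'
  Part 2: 'log'
  Part 3: 'pot'
  Part 4: 'fun'
  Part 5: 'pot'
Total parts: 5

5


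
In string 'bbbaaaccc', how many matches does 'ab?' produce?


Pattern 'ab?' matches 'a' optionally followed by 'b'.
String: 'bbbaaaccc'
Scanning left to right for 'a' then checking next char:
  Match 1: 'a' (a not followed by b)
  Match 2: 'a' (a not followed by b)
  Match 3: 'a' (a not followed by b)
Total matches: 3

3


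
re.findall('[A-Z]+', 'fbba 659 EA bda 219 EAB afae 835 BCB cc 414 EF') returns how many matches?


Pattern '[A-Z]+' finds one or more uppercase letters.
Text: 'fbba 659 EA bda 219 EAB afae 835 BCB cc 414 EF'
Scanning for matches:
  Match 1: 'EA'
  Match 2: 'EAB'
  Match 3: 'BCB'
  Match 4: 'EF'
Total matches: 4

4


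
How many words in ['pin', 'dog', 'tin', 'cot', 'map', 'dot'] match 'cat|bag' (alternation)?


Alternation 'cat|bag' matches either 'cat' or 'bag'.
Checking each word:
  'pin' -> no
  'dog' -> no
  'tin' -> no
  'cot' -> no
  'map' -> no
  'dot' -> no
Matches: []
Count: 0

0


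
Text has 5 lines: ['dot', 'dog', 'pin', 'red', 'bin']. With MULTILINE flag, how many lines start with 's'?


With MULTILINE flag, ^ matches the start of each line.
Lines: ['dot', 'dog', 'pin', 'red', 'bin']
Checking which lines start with 's':
  Line 1: 'dot' -> no
  Line 2: 'dog' -> no
  Line 3: 'pin' -> no
  Line 4: 'red' -> no
  Line 5: 'bin' -> no
Matching lines: []
Count: 0

0


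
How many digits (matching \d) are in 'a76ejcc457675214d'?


\d matches any digit 0-9.
Scanning 'a76ejcc457675214d':
  pos 1: '7' -> DIGIT
  pos 2: '6' -> DIGIT
  pos 7: '4' -> DIGIT
  pos 8: '5' -> DIGIT
  pos 9: '7' -> DIGIT
  pos 10: '6' -> DIGIT
  pos 11: '7' -> DIGIT
  pos 12: '5' -> DIGIT
  pos 13: '2' -> DIGIT
  pos 14: '1' -> DIGIT
  pos 15: '4' -> DIGIT
Digits found: ['7', '6', '4', '5', '7', '6', '7', '5', '2', '1', '4']
Total: 11

11


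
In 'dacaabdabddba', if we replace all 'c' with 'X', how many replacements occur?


re.sub('c', 'X', text) replaces every occurrence of 'c' with 'X'.
Text: 'dacaabdabddba'
Scanning for 'c':
  pos 2: 'c' -> replacement #1
Total replacements: 1

1


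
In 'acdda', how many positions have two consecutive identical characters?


Looking for consecutive identical characters in 'acdda':
  pos 0-1: 'a' vs 'c' -> different
  pos 1-2: 'c' vs 'd' -> different
  pos 2-3: 'd' vs 'd' -> MATCH ('dd')
  pos 3-4: 'd' vs 'a' -> different
Consecutive identical pairs: ['dd']
Count: 1

1


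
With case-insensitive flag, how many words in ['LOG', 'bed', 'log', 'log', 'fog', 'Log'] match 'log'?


Case-insensitive matching: compare each word's lowercase form to 'log'.
  'LOG' -> lower='log' -> MATCH
  'bed' -> lower='bed' -> no
  'log' -> lower='log' -> MATCH
  'log' -> lower='log' -> MATCH
  'fog' -> lower='fog' -> no
  'Log' -> lower='log' -> MATCH
Matches: ['LOG', 'log', 'log', 'Log']
Count: 4

4


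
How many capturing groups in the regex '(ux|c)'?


To count capturing groups, count each '(' that starts a group.
Pattern: '(ux|c)'
Walking through the pattern:
  Position 0: '(' -> group #1
Total capturing groups: 1

1


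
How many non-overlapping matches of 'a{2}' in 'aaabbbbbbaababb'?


Pattern 'a{2}' matches exactly 2 consecutive a's (greedy, non-overlapping).
String: 'aaabbbbbbaababb'
Scanning for runs of a's:
  Run at pos 0: 'aaa' (length 3) -> 1 match(es)
  Run at pos 9: 'aa' (length 2) -> 1 match(es)
  Run at pos 12: 'a' (length 1) -> 0 match(es)
Matches found: ['aa', 'aa']
Total: 2

2


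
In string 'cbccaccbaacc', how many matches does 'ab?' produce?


Pattern 'ab?' matches 'a' optionally followed by 'b'.
String: 'cbccaccbaacc'
Scanning left to right for 'a' then checking next char:
  Match 1: 'a' (a not followed by b)
  Match 2: 'a' (a not followed by b)
  Match 3: 'a' (a not followed by b)
Total matches: 3

3


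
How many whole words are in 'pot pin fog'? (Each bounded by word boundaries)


Word boundaries (\b) mark the start/end of each word.
Text: 'pot pin fog'
Splitting by whitespace:
  Word 1: 'pot'
  Word 2: 'pin'
  Word 3: 'fog'
Total whole words: 3

3


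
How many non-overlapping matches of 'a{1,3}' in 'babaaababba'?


Pattern 'a{1,3}' matches between 1 and 3 consecutive a's (greedy).
String: 'babaaababba'
Finding runs of a's and applying greedy matching:
  Run at pos 1: 'a' (length 1)
  Run at pos 3: 'aaa' (length 3)
  Run at pos 7: 'a' (length 1)
  Run at pos 10: 'a' (length 1)
Matches: ['a', 'aaa', 'a', 'a']
Count: 4

4


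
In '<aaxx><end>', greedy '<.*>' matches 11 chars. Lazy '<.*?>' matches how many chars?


Greedy '<.*>' tries to match as MUCH as possible.
Lazy '<.*?>' tries to match as LITTLE as possible.

String: '<aaxx><end>'
Greedy '<.*>' starts at first '<' and extends to the LAST '>': '<aaxx><end>' (11 chars)
Lazy '<.*?>' starts at first '<' and stops at the FIRST '>': '<aaxx>' (6 chars)

6


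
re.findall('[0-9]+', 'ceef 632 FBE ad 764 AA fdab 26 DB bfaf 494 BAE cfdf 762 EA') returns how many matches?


Pattern '[0-9]+' finds one or more digits.
Text: 'ceef 632 FBE ad 764 AA fdab 26 DB bfaf 494 BAE cfdf 762 EA'
Scanning for matches:
  Match 1: '632'
  Match 2: '764'
  Match 3: '26'
  Match 4: '494'
  Match 5: '762'
Total matches: 5

5


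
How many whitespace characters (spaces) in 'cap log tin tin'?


\s matches whitespace characters (spaces, tabs, etc.).
Text: 'cap log tin tin'
This text has 4 words separated by spaces.
Number of spaces = number of words - 1 = 4 - 1 = 3

3


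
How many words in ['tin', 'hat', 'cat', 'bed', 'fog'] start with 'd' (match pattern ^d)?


Pattern ^d anchors to start of word. Check which words begin with 'd':
  'tin' -> no
  'hat' -> no
  'cat' -> no
  'bed' -> no
  'fog' -> no
Matching words: []
Count: 0

0


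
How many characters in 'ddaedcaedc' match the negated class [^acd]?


Negated class [^acd] matches any char NOT in {a, c, d}
Scanning 'ddaedcaedc':
  pos 0: 'd' -> no (excluded)
  pos 1: 'd' -> no (excluded)
  pos 2: 'a' -> no (excluded)
  pos 3: 'e' -> MATCH
  pos 4: 'd' -> no (excluded)
  pos 5: 'c' -> no (excluded)
  pos 6: 'a' -> no (excluded)
  pos 7: 'e' -> MATCH
  pos 8: 'd' -> no (excluded)
  pos 9: 'c' -> no (excluded)
Total matches: 2

2


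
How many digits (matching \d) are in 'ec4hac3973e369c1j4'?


\d matches any digit 0-9.
Scanning 'ec4hac3973e369c1j4':
  pos 2: '4' -> DIGIT
  pos 6: '3' -> DIGIT
  pos 7: '9' -> DIGIT
  pos 8: '7' -> DIGIT
  pos 9: '3' -> DIGIT
  pos 11: '3' -> DIGIT
  pos 12: '6' -> DIGIT
  pos 13: '9' -> DIGIT
  pos 15: '1' -> DIGIT
  pos 17: '4' -> DIGIT
Digits found: ['4', '3', '9', '7', '3', '3', '6', '9', '1', '4']
Total: 10

10


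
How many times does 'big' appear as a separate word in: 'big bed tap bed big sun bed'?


Scanning each word for exact match 'big':
  Word 1: 'big' -> MATCH
  Word 2: 'bed' -> no
  Word 3: 'tap' -> no
  Word 4: 'bed' -> no
  Word 5: 'big' -> MATCH
  Word 6: 'sun' -> no
  Word 7: 'bed' -> no
Total matches: 2

2


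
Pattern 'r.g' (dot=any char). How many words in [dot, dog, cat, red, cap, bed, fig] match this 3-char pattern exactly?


Pattern 'r.g' means: starts with 'r', any single char, ends with 'g'.
Checking each word (must be exactly 3 chars):
  'dot' (len=3): no
  'dog' (len=3): no
  'cat' (len=3): no
  'red' (len=3): no
  'cap' (len=3): no
  'bed' (len=3): no
  'fig' (len=3): no
Matching words: []
Total: 0

0


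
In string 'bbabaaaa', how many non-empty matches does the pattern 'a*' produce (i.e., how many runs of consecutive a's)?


Pattern 'a*' matches zero or more a's. We want non-empty runs of consecutive a's.
String: 'bbabaaaa'
Walking through the string to find runs of a's:
  Run 1: positions 2-2 -> 'a'
  Run 2: positions 4-7 -> 'aaaa'
Non-empty runs found: ['a', 'aaaa']
Count: 2

2


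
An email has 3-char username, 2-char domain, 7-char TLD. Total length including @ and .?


An email address has format: username@domain.tld
Username length: 3
'@' character: 1
Domain length: 2
'.' character: 1
TLD length: 7
Total = 3 + 1 + 2 + 1 + 7 = 14

14


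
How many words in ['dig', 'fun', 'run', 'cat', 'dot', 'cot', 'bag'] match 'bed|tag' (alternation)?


Alternation 'bed|tag' matches either 'bed' or 'tag'.
Checking each word:
  'dig' -> no
  'fun' -> no
  'run' -> no
  'cat' -> no
  'dot' -> no
  'cot' -> no
  'bag' -> no
Matches: []
Count: 0

0


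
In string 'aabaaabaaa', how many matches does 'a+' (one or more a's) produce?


Pattern 'a+' matches one or more consecutive a's.
String: 'aabaaabaaa'
Scanning for runs of a:
  Match 1: 'aa' (length 2)
  Match 2: 'aaa' (length 3)
  Match 3: 'aaa' (length 3)
Total matches: 3

3


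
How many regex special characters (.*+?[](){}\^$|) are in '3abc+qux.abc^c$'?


Regex special characters are: . * + ? [ ] ( ) { } \ ^ $ |
Scanning '3abc+qux.abc^c$':
  pos 4: '+' -> SPECIAL
  pos 8: '.' -> SPECIAL
  pos 12: '^' -> SPECIAL
  pos 14: '$' -> SPECIAL
Special chars found: ['+', '.', '^', '$']
Total: 4

4


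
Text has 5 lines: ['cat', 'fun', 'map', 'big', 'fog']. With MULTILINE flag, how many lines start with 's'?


With MULTILINE flag, ^ matches the start of each line.
Lines: ['cat', 'fun', 'map', 'big', 'fog']
Checking which lines start with 's':
  Line 1: 'cat' -> no
  Line 2: 'fun' -> no
  Line 3: 'map' -> no
  Line 4: 'big' -> no
  Line 5: 'fog' -> no
Matching lines: []
Count: 0

0


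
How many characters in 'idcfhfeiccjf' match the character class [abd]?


Character class [abd] matches any of: {a, b, d}
Scanning string 'idcfhfeiccjf' character by character:
  pos 0: 'i' -> no
  pos 1: 'd' -> MATCH
  pos 2: 'c' -> no
  pos 3: 'f' -> no
  pos 4: 'h' -> no
  pos 5: 'f' -> no
  pos 6: 'e' -> no
  pos 7: 'i' -> no
  pos 8: 'c' -> no
  pos 9: 'c' -> no
  pos 10: 'j' -> no
  pos 11: 'f' -> no
Total matches: 1

1


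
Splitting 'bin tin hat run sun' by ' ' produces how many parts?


Splitting by ' ' breaks the string at each occurrence of the separator.
Text: 'bin tin hat run sun'
Parts after split:
  Part 1: 'bin'
  Part 2: 'tin'
  Part 3: 'hat'
  Part 4: 'run'
  Part 5: 'sun'
Total parts: 5

5


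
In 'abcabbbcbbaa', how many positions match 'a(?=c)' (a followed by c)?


Lookahead 'a(?=c)' matches 'a' only when followed by 'c'.
String: 'abcabbbcbbaa'
Checking each position where char is 'a':
  pos 0: 'a' -> no (next='b')
  pos 3: 'a' -> no (next='b')
  pos 10: 'a' -> no (next='a')
Matching positions: []
Count: 0

0


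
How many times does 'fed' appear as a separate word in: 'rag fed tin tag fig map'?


Scanning each word for exact match 'fed':
  Word 1: 'rag' -> no
  Word 2: 'fed' -> MATCH
  Word 3: 'tin' -> no
  Word 4: 'tag' -> no
  Word 5: 'fig' -> no
  Word 6: 'map' -> no
Total matches: 1

1


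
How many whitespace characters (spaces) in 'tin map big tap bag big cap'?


\s matches whitespace characters (spaces, tabs, etc.).
Text: 'tin map big tap bag big cap'
This text has 7 words separated by spaces.
Number of spaces = number of words - 1 = 7 - 1 = 6

6


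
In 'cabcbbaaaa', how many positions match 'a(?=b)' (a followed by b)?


Lookahead 'a(?=b)' matches 'a' only when followed by 'b'.
String: 'cabcbbaaaa'
Checking each position where char is 'a':
  pos 1: 'a' -> MATCH (next='b')
  pos 6: 'a' -> no (next='a')
  pos 7: 'a' -> no (next='a')
  pos 8: 'a' -> no (next='a')
Matching positions: [1]
Count: 1

1


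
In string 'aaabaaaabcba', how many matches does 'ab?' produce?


Pattern 'ab?' matches 'a' optionally followed by 'b'.
String: 'aaabaaaabcba'
Scanning left to right for 'a' then checking next char:
  Match 1: 'a' (a not followed by b)
  Match 2: 'a' (a not followed by b)
  Match 3: 'ab' (a followed by b)
  Match 4: 'a' (a not followed by b)
  Match 5: 'a' (a not followed by b)
  Match 6: 'a' (a not followed by b)
  Match 7: 'ab' (a followed by b)
  Match 8: 'a' (a not followed by b)
Total matches: 8

8


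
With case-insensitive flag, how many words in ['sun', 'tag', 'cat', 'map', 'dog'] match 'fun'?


Case-insensitive matching: compare each word's lowercase form to 'fun'.
  'sun' -> lower='sun' -> no
  'tag' -> lower='tag' -> no
  'cat' -> lower='cat' -> no
  'map' -> lower='map' -> no
  'dog' -> lower='dog' -> no
Matches: []
Count: 0

0


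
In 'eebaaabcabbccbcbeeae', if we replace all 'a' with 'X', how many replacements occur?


re.sub('a', 'X', text) replaces every occurrence of 'a' with 'X'.
Text: 'eebaaabcabbccbcbeeae'
Scanning for 'a':
  pos 3: 'a' -> replacement #1
  pos 4: 'a' -> replacement #2
  pos 5: 'a' -> replacement #3
  pos 8: 'a' -> replacement #4
  pos 18: 'a' -> replacement #5
Total replacements: 5

5


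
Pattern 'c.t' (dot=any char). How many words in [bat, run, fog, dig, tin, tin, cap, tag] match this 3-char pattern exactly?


Pattern 'c.t' means: starts with 'c', any single char, ends with 't'.
Checking each word (must be exactly 3 chars):
  'bat' (len=3): no
  'run' (len=3): no
  'fog' (len=3): no
  'dig' (len=3): no
  'tin' (len=3): no
  'tin' (len=3): no
  'cap' (len=3): no
  'tag' (len=3): no
Matching words: []
Total: 0

0


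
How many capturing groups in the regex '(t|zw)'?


To count capturing groups, count each '(' that starts a group.
Pattern: '(t|zw)'
Walking through the pattern:
  Position 0: '(' -> group #1
Total capturing groups: 1

1


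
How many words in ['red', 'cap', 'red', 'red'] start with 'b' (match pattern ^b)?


Pattern ^b anchors to start of word. Check which words begin with 'b':
  'red' -> no
  'cap' -> no
  'red' -> no
  'red' -> no
Matching words: []
Count: 0

0


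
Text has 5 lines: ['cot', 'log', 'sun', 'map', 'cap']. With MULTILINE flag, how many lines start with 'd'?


With MULTILINE flag, ^ matches the start of each line.
Lines: ['cot', 'log', 'sun', 'map', 'cap']
Checking which lines start with 'd':
  Line 1: 'cot' -> no
  Line 2: 'log' -> no
  Line 3: 'sun' -> no
  Line 4: 'map' -> no
  Line 5: 'cap' -> no
Matching lines: []
Count: 0

0


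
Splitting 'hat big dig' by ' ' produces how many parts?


Splitting by ' ' breaks the string at each occurrence of the separator.
Text: 'hat big dig'
Parts after split:
  Part 1: 'hat'
  Part 2: 'big'
  Part 3: 'dig'
Total parts: 3

3


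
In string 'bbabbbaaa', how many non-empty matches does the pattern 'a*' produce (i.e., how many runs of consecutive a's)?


Pattern 'a*' matches zero or more a's. We want non-empty runs of consecutive a's.
String: 'bbabbbaaa'
Walking through the string to find runs of a's:
  Run 1: positions 2-2 -> 'a'
  Run 2: positions 6-8 -> 'aaa'
Non-empty runs found: ['a', 'aaa']
Count: 2

2


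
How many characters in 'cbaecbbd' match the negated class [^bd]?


Negated class [^bd] matches any char NOT in {b, d}
Scanning 'cbaecbbd':
  pos 0: 'c' -> MATCH
  pos 1: 'b' -> no (excluded)
  pos 2: 'a' -> MATCH
  pos 3: 'e' -> MATCH
  pos 4: 'c' -> MATCH
  pos 5: 'b' -> no (excluded)
  pos 6: 'b' -> no (excluded)
  pos 7: 'd' -> no (excluded)
Total matches: 4

4


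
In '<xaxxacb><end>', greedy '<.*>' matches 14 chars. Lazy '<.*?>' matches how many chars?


Greedy '<.*>' tries to match as MUCH as possible.
Lazy '<.*?>' tries to match as LITTLE as possible.

String: '<xaxxacb><end>'
Greedy '<.*>' starts at first '<' and extends to the LAST '>': '<xaxxacb><end>' (14 chars)
Lazy '<.*?>' starts at first '<' and stops at the FIRST '>': '<xaxxacb>' (9 chars)

9


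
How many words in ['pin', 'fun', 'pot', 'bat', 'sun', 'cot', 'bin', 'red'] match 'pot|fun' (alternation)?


Alternation 'pot|fun' matches either 'pot' or 'fun'.
Checking each word:
  'pin' -> no
  'fun' -> MATCH
  'pot' -> MATCH
  'bat' -> no
  'sun' -> no
  'cot' -> no
  'bin' -> no
  'red' -> no
Matches: ['fun', 'pot']
Count: 2

2


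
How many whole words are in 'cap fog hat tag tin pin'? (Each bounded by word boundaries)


Word boundaries (\b) mark the start/end of each word.
Text: 'cap fog hat tag tin pin'
Splitting by whitespace:
  Word 1: 'cap'
  Word 2: 'fog'
  Word 3: 'hat'
  Word 4: 'tag'
  Word 5: 'tin'
  Word 6: 'pin'
Total whole words: 6

6


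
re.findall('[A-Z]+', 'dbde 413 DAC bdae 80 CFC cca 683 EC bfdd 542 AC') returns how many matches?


Pattern '[A-Z]+' finds one or more uppercase letters.
Text: 'dbde 413 DAC bdae 80 CFC cca 683 EC bfdd 542 AC'
Scanning for matches:
  Match 1: 'DAC'
  Match 2: 'CFC'
  Match 3: 'EC'
  Match 4: 'AC'
Total matches: 4

4


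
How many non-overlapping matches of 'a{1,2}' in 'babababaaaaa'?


Pattern 'a{1,2}' matches between 1 and 2 consecutive a's (greedy).
String: 'babababaaaaa'
Finding runs of a's and applying greedy matching:
  Run at pos 1: 'a' (length 1)
  Run at pos 3: 'a' (length 1)
  Run at pos 5: 'a' (length 1)
  Run at pos 7: 'aaaaa' (length 5)
Matches: ['a', 'a', 'a', 'aa', 'aa', 'a']
Count: 6

6


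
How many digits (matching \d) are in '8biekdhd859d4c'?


\d matches any digit 0-9.
Scanning '8biekdhd859d4c':
  pos 0: '8' -> DIGIT
  pos 8: '8' -> DIGIT
  pos 9: '5' -> DIGIT
  pos 10: '9' -> DIGIT
  pos 12: '4' -> DIGIT
Digits found: ['8', '8', '5', '9', '4']
Total: 5

5


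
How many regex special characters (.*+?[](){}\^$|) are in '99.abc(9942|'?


Regex special characters are: . * + ? [ ] ( ) { } \ ^ $ |
Scanning '99.abc(9942|':
  pos 2: '.' -> SPECIAL
  pos 6: '(' -> SPECIAL
  pos 11: '|' -> SPECIAL
Special chars found: ['.', '(', '|']
Total: 3

3


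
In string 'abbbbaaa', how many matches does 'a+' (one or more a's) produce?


Pattern 'a+' matches one or more consecutive a's.
String: 'abbbbaaa'
Scanning for runs of a:
  Match 1: 'a' (length 1)
  Match 2: 'aaa' (length 3)
Total matches: 2

2


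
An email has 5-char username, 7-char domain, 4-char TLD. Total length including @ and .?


An email address has format: username@domain.tld
Username length: 5
'@' character: 1
Domain length: 7
'.' character: 1
TLD length: 4
Total = 5 + 1 + 7 + 1 + 4 = 18

18


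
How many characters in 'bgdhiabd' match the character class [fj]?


Character class [fj] matches any of: {f, j}
Scanning string 'bgdhiabd' character by character:
  pos 0: 'b' -> no
  pos 1: 'g' -> no
  pos 2: 'd' -> no
  pos 3: 'h' -> no
  pos 4: 'i' -> no
  pos 5: 'a' -> no
  pos 6: 'b' -> no
  pos 7: 'd' -> no
Total matches: 0

0


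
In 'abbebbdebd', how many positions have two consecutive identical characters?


Looking for consecutive identical characters in 'abbebbdebd':
  pos 0-1: 'a' vs 'b' -> different
  pos 1-2: 'b' vs 'b' -> MATCH ('bb')
  pos 2-3: 'b' vs 'e' -> different
  pos 3-4: 'e' vs 'b' -> different
  pos 4-5: 'b' vs 'b' -> MATCH ('bb')
  pos 5-6: 'b' vs 'd' -> different
  pos 6-7: 'd' vs 'e' -> different
  pos 7-8: 'e' vs 'b' -> different
  pos 8-9: 'b' vs 'd' -> different
Consecutive identical pairs: ['bb', 'bb']
Count: 2

2


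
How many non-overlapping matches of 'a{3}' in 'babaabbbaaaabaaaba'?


Pattern 'a{3}' matches exactly 3 consecutive a's (greedy, non-overlapping).
String: 'babaabbbaaaabaaaba'
Scanning for runs of a's:
  Run at pos 1: 'a' (length 1) -> 0 match(es)
  Run at pos 3: 'aa' (length 2) -> 0 match(es)
  Run at pos 8: 'aaaa' (length 4) -> 1 match(es)
  Run at pos 13: 'aaa' (length 3) -> 1 match(es)
  Run at pos 17: 'a' (length 1) -> 0 match(es)
Matches found: ['aaa', 'aaa']
Total: 2

2


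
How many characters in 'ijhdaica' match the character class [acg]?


Character class [acg] matches any of: {a, c, g}
Scanning string 'ijhdaica' character by character:
  pos 0: 'i' -> no
  pos 1: 'j' -> no
  pos 2: 'h' -> no
  pos 3: 'd' -> no
  pos 4: 'a' -> MATCH
  pos 5: 'i' -> no
  pos 6: 'c' -> MATCH
  pos 7: 'a' -> MATCH
Total matches: 3

3


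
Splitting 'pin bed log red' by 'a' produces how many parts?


Splitting by 'a' breaks the string at each occurrence of the separator.
Text: 'pin bed log red'
Parts after split:
  Part 1: 'pin bed log red'
Total parts: 1

1


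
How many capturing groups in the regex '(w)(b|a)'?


To count capturing groups, count each '(' that starts a group.
Pattern: '(w)(b|a)'
Walking through the pattern:
  Position 0: '(' -> group #1
  Position 3: '(' -> group #2
Total capturing groups: 2

2


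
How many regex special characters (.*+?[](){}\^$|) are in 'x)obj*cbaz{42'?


Regex special characters are: . * + ? [ ] ( ) { } \ ^ $ |
Scanning 'x)obj*cbaz{42':
  pos 1: ')' -> SPECIAL
  pos 5: '*' -> SPECIAL
  pos 10: '{' -> SPECIAL
Special chars found: [')', '*', '{']
Total: 3

3


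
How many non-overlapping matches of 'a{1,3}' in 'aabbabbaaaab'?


Pattern 'a{1,3}' matches between 1 and 3 consecutive a's (greedy).
String: 'aabbabbaaaab'
Finding runs of a's and applying greedy matching:
  Run at pos 0: 'aa' (length 2)
  Run at pos 4: 'a' (length 1)
  Run at pos 7: 'aaaa' (length 4)
Matches: ['aa', 'a', 'aaa', 'a']
Count: 4

4


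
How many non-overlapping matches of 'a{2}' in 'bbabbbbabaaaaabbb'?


Pattern 'a{2}' matches exactly 2 consecutive a's (greedy, non-overlapping).
String: 'bbabbbbabaaaaabbb'
Scanning for runs of a's:
  Run at pos 2: 'a' (length 1) -> 0 match(es)
  Run at pos 7: 'a' (length 1) -> 0 match(es)
  Run at pos 9: 'aaaaa' (length 5) -> 2 match(es)
Matches found: ['aa', 'aa']
Total: 2

2


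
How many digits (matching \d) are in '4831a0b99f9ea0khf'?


\d matches any digit 0-9.
Scanning '4831a0b99f9ea0khf':
  pos 0: '4' -> DIGIT
  pos 1: '8' -> DIGIT
  pos 2: '3' -> DIGIT
  pos 3: '1' -> DIGIT
  pos 5: '0' -> DIGIT
  pos 7: '9' -> DIGIT
  pos 8: '9' -> DIGIT
  pos 10: '9' -> DIGIT
  pos 13: '0' -> DIGIT
Digits found: ['4', '8', '3', '1', '0', '9', '9', '9', '0']
Total: 9

9


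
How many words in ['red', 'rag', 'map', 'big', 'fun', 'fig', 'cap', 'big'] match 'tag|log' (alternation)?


Alternation 'tag|log' matches either 'tag' or 'log'.
Checking each word:
  'red' -> no
  'rag' -> no
  'map' -> no
  'big' -> no
  'fun' -> no
  'fig' -> no
  'cap' -> no
  'big' -> no
Matches: []
Count: 0

0


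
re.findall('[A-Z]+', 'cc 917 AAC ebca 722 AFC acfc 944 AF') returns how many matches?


Pattern '[A-Z]+' finds one or more uppercase letters.
Text: 'cc 917 AAC ebca 722 AFC acfc 944 AF'
Scanning for matches:
  Match 1: 'AAC'
  Match 2: 'AFC'
  Match 3: 'AF'
Total matches: 3

3


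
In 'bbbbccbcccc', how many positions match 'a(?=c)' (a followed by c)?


Lookahead 'a(?=c)' matches 'a' only when followed by 'c'.
String: 'bbbbccbcccc'
Checking each position where char is 'a':
Matching positions: []
Count: 0

0


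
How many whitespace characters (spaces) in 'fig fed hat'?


\s matches whitespace characters (spaces, tabs, etc.).
Text: 'fig fed hat'
This text has 3 words separated by spaces.
Number of spaces = number of words - 1 = 3 - 1 = 2

2


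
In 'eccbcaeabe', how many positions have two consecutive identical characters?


Looking for consecutive identical characters in 'eccbcaeabe':
  pos 0-1: 'e' vs 'c' -> different
  pos 1-2: 'c' vs 'c' -> MATCH ('cc')
  pos 2-3: 'c' vs 'b' -> different
  pos 3-4: 'b' vs 'c' -> different
  pos 4-5: 'c' vs 'a' -> different
  pos 5-6: 'a' vs 'e' -> different
  pos 6-7: 'e' vs 'a' -> different
  pos 7-8: 'a' vs 'b' -> different
  pos 8-9: 'b' vs 'e' -> different
Consecutive identical pairs: ['cc']
Count: 1

1


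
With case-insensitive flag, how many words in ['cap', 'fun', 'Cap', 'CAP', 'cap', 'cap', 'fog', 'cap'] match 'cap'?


Case-insensitive matching: compare each word's lowercase form to 'cap'.
  'cap' -> lower='cap' -> MATCH
  'fun' -> lower='fun' -> no
  'Cap' -> lower='cap' -> MATCH
  'CAP' -> lower='cap' -> MATCH
  'cap' -> lower='cap' -> MATCH
  'cap' -> lower='cap' -> MATCH
  'fog' -> lower='fog' -> no
  'cap' -> lower='cap' -> MATCH
Matches: ['cap', 'Cap', 'CAP', 'cap', 'cap', 'cap']
Count: 6

6


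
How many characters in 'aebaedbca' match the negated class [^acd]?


Negated class [^acd] matches any char NOT in {a, c, d}
Scanning 'aebaedbca':
  pos 0: 'a' -> no (excluded)
  pos 1: 'e' -> MATCH
  pos 2: 'b' -> MATCH
  pos 3: 'a' -> no (excluded)
  pos 4: 'e' -> MATCH
  pos 5: 'd' -> no (excluded)
  pos 6: 'b' -> MATCH
  pos 7: 'c' -> no (excluded)
  pos 8: 'a' -> no (excluded)
Total matches: 4

4


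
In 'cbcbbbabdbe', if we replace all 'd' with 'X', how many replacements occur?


re.sub('d', 'X', text) replaces every occurrence of 'd' with 'X'.
Text: 'cbcbbbabdbe'
Scanning for 'd':
  pos 8: 'd' -> replacement #1
Total replacements: 1

1


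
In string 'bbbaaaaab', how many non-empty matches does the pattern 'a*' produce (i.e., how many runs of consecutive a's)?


Pattern 'a*' matches zero or more a's. We want non-empty runs of consecutive a's.
String: 'bbbaaaaab'
Walking through the string to find runs of a's:
  Run 1: positions 3-7 -> 'aaaaa'
Non-empty runs found: ['aaaaa']
Count: 1

1


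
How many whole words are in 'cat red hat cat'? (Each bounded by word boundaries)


Word boundaries (\b) mark the start/end of each word.
Text: 'cat red hat cat'
Splitting by whitespace:
  Word 1: 'cat'
  Word 2: 'red'
  Word 3: 'hat'
  Word 4: 'cat'
Total whole words: 4

4


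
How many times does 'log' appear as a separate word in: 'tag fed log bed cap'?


Scanning each word for exact match 'log':
  Word 1: 'tag' -> no
  Word 2: 'fed' -> no
  Word 3: 'log' -> MATCH
  Word 4: 'bed' -> no
  Word 5: 'cap' -> no
Total matches: 1

1


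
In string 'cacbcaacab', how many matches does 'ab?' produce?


Pattern 'ab?' matches 'a' optionally followed by 'b'.
String: 'cacbcaacab'
Scanning left to right for 'a' then checking next char:
  Match 1: 'a' (a not followed by b)
  Match 2: 'a' (a not followed by b)
  Match 3: 'a' (a not followed by b)
  Match 4: 'ab' (a followed by b)
Total matches: 4

4
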